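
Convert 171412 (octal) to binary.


Each octal digit → 3 binary bits:
  1 = 001
  7 = 111
  1 = 001
  4 = 100
  1 = 001
  2 = 010
Concatenate: 001 111 001 100 001 010
= 001111001100001010


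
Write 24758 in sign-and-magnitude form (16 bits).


Sign bit: 0 (positive)
Magnitude: 24758 = 110000010110110
= 0110000010110110


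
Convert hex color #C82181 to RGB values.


Hex: #C82181
R = C8₁₆ = 200
G = 21₁₆ = 33
B = 81₁₆ = 129
= RGB(200, 33, 129)


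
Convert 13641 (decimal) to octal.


Divide by 8 repeatedly:
13641 ÷ 8 = 1705 remainder 1
1705 ÷ 8 = 213 remainder 1
213 ÷ 8 = 26 remainder 5
26 ÷ 8 = 3 remainder 2
3 ÷ 8 = 0 remainder 3
Reading remainders bottom-up:
= 0o32511


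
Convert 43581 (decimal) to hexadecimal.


Divide by 16 repeatedly:
43581 ÷ 16 = 2723 remainder 13 (D)
2723 ÷ 16 = 170 remainder 3 (3)
170 ÷ 16 = 10 remainder 10 (A)
10 ÷ 16 = 0 remainder 10 (A)
Reading remainders bottom-up:
= 0xAA3D


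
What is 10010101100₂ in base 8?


Group into 3-bit groups: 010010101100
  010 = 2
  010 = 2
  101 = 5
  100 = 4
= 0o2254


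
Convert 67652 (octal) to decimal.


Positional values:
Position 0: 2 × 8^0 = 2
Position 1: 5 × 8^1 = 40
Position 2: 6 × 8^2 = 384
Position 3: 7 × 8^3 = 3584
Position 4: 6 × 8^4 = 24576
Sum = 2 + 40 + 384 + 3584 + 24576
= 28586


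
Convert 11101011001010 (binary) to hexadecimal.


Group into 4-bit nibbles: 0011101011001010
  0011 = 3
  1010 = A
  1100 = C
  1010 = A
= 0x3ACA


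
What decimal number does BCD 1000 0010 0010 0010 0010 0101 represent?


Each 4-bit group → digit:
  1000 → 8
  0010 → 2
  0010 → 2
  0010 → 2
  0010 → 2
  0101 → 5
= 822225


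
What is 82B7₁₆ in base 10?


Positional values:
Position 0: 7 × 16^0 = 7 × 1 = 7
Position 1: B × 16^1 = 11 × 16 = 176
Position 2: 2 × 16^2 = 2 × 256 = 512
Position 3: 8 × 16^3 = 8 × 4096 = 32768
Sum = 7 + 176 + 512 + 32768
= 33463


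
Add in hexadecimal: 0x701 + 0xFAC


Align and add column by column (LSB to MSB, each column mod 16 with carry):
  0701
+ 0FAC
  ----
  col 0: 1(1) + C(12) + 0 (carry in) = 13 → D(13), carry out 0
  col 1: 0(0) + A(10) + 0 (carry in) = 10 → A(10), carry out 0
  col 2: 7(7) + F(15) + 0 (carry in) = 22 → 6(6), carry out 1
  col 3: 0(0) + 0(0) + 1 (carry in) = 1 → 1(1), carry out 0
Reading digits MSB→LSB: 16AD
Strip leading zeros: 16AD
= 0x16AD


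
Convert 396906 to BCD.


Each digit → 4-bit binary:
  3 → 0011
  9 → 1001
  6 → 0110
  9 → 1001
  0 → 0000
  6 → 0110
= 0011 1001 0110 1001 0000 0110


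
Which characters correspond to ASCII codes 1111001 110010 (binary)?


Codes (binary): 1111001 110010
Per-code ASCII lookup:
  1111001 = 121  (range 97-122: lowercase, 121 - 97 = 24) → 'y'
  110010 = 50  (range 48-57: digits, 50 - 48 = 2) → '2'
= 'y2'


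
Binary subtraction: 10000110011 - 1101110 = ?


Align and subtract column by column (LSB to MSB, borrowing when needed):
  10000110011
- 00001101110
  -----------
  col 0: (1 - 0 borrow-in) - 0 → 1 - 0 = 1, borrow out 0
  col 1: (1 - 0 borrow-in) - 1 → 1 - 1 = 0, borrow out 0
  col 2: (0 - 0 borrow-in) - 1 → borrow from next column: (0+2) - 1 = 1, borrow out 1
  col 3: (0 - 1 borrow-in) - 1 → borrow from next column: (-1+2) - 1 = 0, borrow out 1
  col 4: (1 - 1 borrow-in) - 0 → 0 - 0 = 0, borrow out 0
  col 5: (1 - 0 borrow-in) - 1 → 1 - 1 = 0, borrow out 0
  col 6: (0 - 0 borrow-in) - 1 → borrow from next column: (0+2) - 1 = 1, borrow out 1
  col 7: (0 - 1 borrow-in) - 0 → borrow from next column: (-1+2) - 0 = 1, borrow out 1
  col 8: (0 - 1 borrow-in) - 0 → borrow from next column: (-1+2) - 0 = 1, borrow out 1
  col 9: (0 - 1 borrow-in) - 0 → borrow from next column: (-1+2) - 0 = 1, borrow out 1
  col 10: (1 - 1 borrow-in) - 0 → 0 - 0 = 0, borrow out 0
Reading bits MSB→LSB: 01111000101
Strip leading zeros: 1111000101
= 1111000101


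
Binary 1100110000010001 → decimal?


Positional values:
Bit 0: 1 × 2^0 = 1
Bit 4: 1 × 2^4 = 16
Bit 10: 1 × 2^10 = 1024
Bit 11: 1 × 2^11 = 2048
Bit 14: 1 × 2^14 = 16384
Bit 15: 1 × 2^15 = 32768
Sum = 1 + 16 + 1024 + 2048 + 16384 + 32768
= 52241


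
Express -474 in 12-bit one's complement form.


Original: 000111011010
Invert all bits:
  bit 0: 0 → 1
  bit 1: 0 → 1
  bit 2: 0 → 1
  bit 3: 1 → 0
  bit 4: 1 → 0
  bit 5: 1 → 0
  bit 6: 0 → 1
  bit 7: 1 → 0
  bit 8: 1 → 0
  bit 9: 0 → 1
  bit 10: 1 → 0
  bit 11: 0 → 1
= 111000100101


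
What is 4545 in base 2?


Divide by 2 repeatedly:
4545 ÷ 2 = 2272 remainder 1
2272 ÷ 2 = 1136 remainder 0
1136 ÷ 2 = 568 remainder 0
568 ÷ 2 = 284 remainder 0
284 ÷ 2 = 142 remainder 0
142 ÷ 2 = 71 remainder 0
71 ÷ 2 = 35 remainder 1
35 ÷ 2 = 17 remainder 1
17 ÷ 2 = 8 remainder 1
8 ÷ 2 = 4 remainder 0
4 ÷ 2 = 2 remainder 0
2 ÷ 2 = 1 remainder 0
1 ÷ 2 = 0 remainder 1
Reading remainders bottom-up:
= 1000111000001


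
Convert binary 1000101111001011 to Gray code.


Binary: 1000101111001011
Gray code: G = B XOR (B >> 1)
B >> 1 = 0100010111100101
1000101111001011 XOR 0100010111100101:
  1 XOR 0 = 1
  0 XOR 1 = 1
  0 XOR 0 = 0
  0 XOR 0 = 0
  1 XOR 0 = 1
  0 XOR 1 = 1
  1 XOR 0 = 1
  1 XOR 1 = 0
  1 XOR 1 = 0
  1 XOR 1 = 0
  0 XOR 1 = 1
  0 XOR 0 = 0
  1 XOR 0 = 1
  0 XOR 1 = 1
  1 XOR 0 = 1
  1 XOR 1 = 0
= 1100111000101110


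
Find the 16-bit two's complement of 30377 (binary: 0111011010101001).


Original: 0111011010101001
Step 1 - Invert all bits: 1000100101010110
Step 2 - Add 1: 1000100101010110 + 1
= 1000100101010111 (represents -30377)


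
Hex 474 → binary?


Each hex digit → 4 binary bits:
  4 = 0100
  7 = 0111
  4 = 0100
Concatenate: 0100 0111 0100
= 010001110100


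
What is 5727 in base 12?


Divide by 12 repeatedly:
5727 ÷ 12 = 477 remainder 3
477 ÷ 12 = 39 remainder 9
39 ÷ 12 = 3 remainder 3
3 ÷ 12 = 0 remainder 3
Reading remainders bottom-up:
= 3393


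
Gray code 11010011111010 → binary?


Gray code: 11010011111010
MSB stays the same: 1
Each subsequent bit = prev_binary XOR current_gray:
  B[1] = 1 XOR 1 = 0
  B[2] = 0 XOR 0 = 0
  B[3] = 0 XOR 1 = 1
  B[4] = 1 XOR 0 = 1
  B[5] = 1 XOR 0 = 1
  B[6] = 1 XOR 1 = 0
  B[7] = 0 XOR 1 = 1
  B[8] = 1 XOR 1 = 0
  B[9] = 0 XOR 1 = 1
  B[10] = 1 XOR 1 = 0
  B[11] = 0 XOR 0 = 0
  B[12] = 0 XOR 1 = 1
  B[13] = 1 XOR 0 = 1
= 10011101010011 (10067 decimal)


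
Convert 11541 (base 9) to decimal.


Positional values (base 9):
  1 × 9^0 = 1 × 1 = 1
  4 × 9^1 = 4 × 9 = 36
  5 × 9^2 = 5 × 81 = 405
  1 × 9^3 = 1 × 729 = 729
  1 × 9^4 = 1 × 6561 = 6561
Sum = 1 + 36 + 405 + 729 + 6561
= 7732


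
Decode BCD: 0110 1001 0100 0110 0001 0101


Each 4-bit group → digit:
  0110 → 6
  1001 → 9
  0100 → 4
  0110 → 6
  0001 → 1
  0101 → 5
= 694615


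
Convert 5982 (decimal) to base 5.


Divide by 5 repeatedly:
5982 ÷ 5 = 1196 remainder 2
1196 ÷ 5 = 239 remainder 1
239 ÷ 5 = 47 remainder 4
47 ÷ 5 = 9 remainder 2
9 ÷ 5 = 1 remainder 4
1 ÷ 5 = 0 remainder 1
Reading remainders bottom-up:
= 142412


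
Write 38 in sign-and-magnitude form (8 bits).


Sign bit: 0 (positive)
Magnitude: 38 = 0100110
= 00100110


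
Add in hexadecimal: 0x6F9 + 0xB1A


Align and add column by column (LSB to MSB, each column mod 16 with carry):
  06F9
+ 0B1A
  ----
  col 0: 9(9) + A(10) + 0 (carry in) = 19 → 3(3), carry out 1
  col 1: F(15) + 1(1) + 1 (carry in) = 17 → 1(1), carry out 1
  col 2: 6(6) + B(11) + 1 (carry in) = 18 → 2(2), carry out 1
  col 3: 0(0) + 0(0) + 1 (carry in) = 1 → 1(1), carry out 0
Reading digits MSB→LSB: 1213
Strip leading zeros: 1213
= 0x1213


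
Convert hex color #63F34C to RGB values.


Hex: #63F34C
R = 63₁₆ = 99
G = F3₁₆ = 243
B = 4C₁₆ = 76
= RGB(99, 243, 76)


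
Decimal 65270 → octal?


Divide by 8 repeatedly:
65270 ÷ 8 = 8158 remainder 6
8158 ÷ 8 = 1019 remainder 6
1019 ÷ 8 = 127 remainder 3
127 ÷ 8 = 15 remainder 7
15 ÷ 8 = 1 remainder 7
1 ÷ 8 = 0 remainder 1
Reading remainders bottom-up:
= 0o177366


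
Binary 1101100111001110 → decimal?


Positional values:
Bit 1: 1 × 2^1 = 2
Bit 2: 1 × 2^2 = 4
Bit 3: 1 × 2^3 = 8
Bit 6: 1 × 2^6 = 64
Bit 7: 1 × 2^7 = 128
Bit 8: 1 × 2^8 = 256
Bit 11: 1 × 2^11 = 2048
Bit 12: 1 × 2^12 = 4096
Bit 14: 1 × 2^14 = 16384
Bit 15: 1 × 2^15 = 32768
Sum = 2 + 4 + 8 + 64 + 128 + 256 + 2048 + 4096 + 16384 + 32768
= 55758


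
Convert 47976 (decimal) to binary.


Divide by 2 repeatedly:
47976 ÷ 2 = 23988 remainder 0
23988 ÷ 2 = 11994 remainder 0
11994 ÷ 2 = 5997 remainder 0
5997 ÷ 2 = 2998 remainder 1
2998 ÷ 2 = 1499 remainder 0
1499 ÷ 2 = 749 remainder 1
749 ÷ 2 = 374 remainder 1
374 ÷ 2 = 187 remainder 0
187 ÷ 2 = 93 remainder 1
93 ÷ 2 = 46 remainder 1
46 ÷ 2 = 23 remainder 0
23 ÷ 2 = 11 remainder 1
11 ÷ 2 = 5 remainder 1
5 ÷ 2 = 2 remainder 1
2 ÷ 2 = 1 remainder 0
1 ÷ 2 = 0 remainder 1
Reading remainders bottom-up:
= 1011101101101000


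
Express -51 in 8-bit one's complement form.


Original: 00110011
Invert all bits:
  bit 0: 0 → 1
  bit 1: 0 → 1
  bit 2: 1 → 0
  bit 3: 1 → 0
  bit 4: 0 → 1
  bit 5: 0 → 1
  bit 6: 1 → 0
  bit 7: 1 → 0
= 11001100


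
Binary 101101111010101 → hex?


Group into 4-bit nibbles: 0101101111010101
  0101 = 5
  1011 = B
  1101 = D
  0101 = 5
= 0x5BD5


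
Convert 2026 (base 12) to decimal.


Positional values (base 12):
  6 × 12^0 = 6 × 1 = 6
  2 × 12^1 = 2 × 12 = 24
  0 × 12^2 = 0 × 144 = 0
  2 × 12^3 = 2 × 1728 = 3456
Sum = 6 + 24 + 0 + 3456
= 3486


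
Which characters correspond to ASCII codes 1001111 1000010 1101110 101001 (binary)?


Codes (binary): 1001111 1000010 1101110 101001
Per-code ASCII lookup:
  1001111 = 79  (range 65-90: uppercase, 79 - 65 = 14) → 'O'
  1000010 = 66  (range 65-90: uppercase, 66 - 65 = 1) → 'B'
  1101110 = 110  (range 97-122: lowercase, 110 - 97 = 13) → 'n'
  101001 = 41  (special character) → ')'
= 'OBn)'


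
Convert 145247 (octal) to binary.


Each octal digit → 3 binary bits:
  1 = 001
  4 = 100
  5 = 101
  2 = 010
  4 = 100
  7 = 111
Concatenate: 001 100 101 010 100 111
= 001100101010100111


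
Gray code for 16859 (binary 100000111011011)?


Binary: 100000111011011
Gray code: G = B XOR (B >> 1)
B >> 1 = 010000011101101
100000111011011 XOR 010000011101101:
  1 XOR 0 = 1
  0 XOR 1 = 1
  0 XOR 0 = 0
  0 XOR 0 = 0
  0 XOR 0 = 0
  0 XOR 0 = 0
  1 XOR 0 = 1
  1 XOR 1 = 0
  1 XOR 1 = 0
  0 XOR 1 = 1
  1 XOR 0 = 1
  1 XOR 1 = 0
  0 XOR 1 = 1
  1 XOR 0 = 1
  1 XOR 1 = 0
= 110000100110110


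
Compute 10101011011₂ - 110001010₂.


Align and subtract column by column (LSB to MSB, borrowing when needed):
  10101011011
- 00110001010
  -----------
  col 0: (1 - 0 borrow-in) - 0 → 1 - 0 = 1, borrow out 0
  col 1: (1 - 0 borrow-in) - 1 → 1 - 1 = 0, borrow out 0
  col 2: (0 - 0 borrow-in) - 0 → 0 - 0 = 0, borrow out 0
  col 3: (1 - 0 borrow-in) - 1 → 1 - 1 = 0, borrow out 0
  col 4: (1 - 0 borrow-in) - 0 → 1 - 0 = 1, borrow out 0
  col 5: (0 - 0 borrow-in) - 0 → 0 - 0 = 0, borrow out 0
  col 6: (1 - 0 borrow-in) - 0 → 1 - 0 = 1, borrow out 0
  col 7: (0 - 0 borrow-in) - 1 → borrow from next column: (0+2) - 1 = 1, borrow out 1
  col 8: (1 - 1 borrow-in) - 1 → borrow from next column: (0+2) - 1 = 1, borrow out 1
  col 9: (0 - 1 borrow-in) - 0 → borrow from next column: (-1+2) - 0 = 1, borrow out 1
  col 10: (1 - 1 borrow-in) - 0 → 0 - 0 = 0, borrow out 0
Reading bits MSB→LSB: 01111010001
Strip leading zeros: 1111010001
= 1111010001


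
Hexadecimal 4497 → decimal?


Positional values:
Position 0: 7 × 16^0 = 7 × 1 = 7
Position 1: 9 × 16^1 = 9 × 16 = 144
Position 2: 4 × 16^2 = 4 × 256 = 1024
Position 3: 4 × 16^3 = 4 × 4096 = 16384
Sum = 7 + 144 + 1024 + 16384
= 17559


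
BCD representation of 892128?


Each digit → 4-bit binary:
  8 → 1000
  9 → 1001
  2 → 0010
  1 → 0001
  2 → 0010
  8 → 1000
= 1000 1001 0010 0001 0010 1000


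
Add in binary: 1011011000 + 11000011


Align and add column by column (LSB to MSB, carry propagating):
  01011011000
+ 00011000011
  -----------
  col 0: 0 + 1 + 0 (carry in) = 1 → bit 1, carry out 0
  col 1: 0 + 1 + 0 (carry in) = 1 → bit 1, carry out 0
  col 2: 0 + 0 + 0 (carry in) = 0 → bit 0, carry out 0
  col 3: 1 + 0 + 0 (carry in) = 1 → bit 1, carry out 0
  col 4: 1 + 0 + 0 (carry in) = 1 → bit 1, carry out 0
  col 5: 0 + 0 + 0 (carry in) = 0 → bit 0, carry out 0
  col 6: 1 + 1 + 0 (carry in) = 2 → bit 0, carry out 1
  col 7: 1 + 1 + 1 (carry in) = 3 → bit 1, carry out 1
  col 8: 0 + 0 + 1 (carry in) = 1 → bit 1, carry out 0
  col 9: 1 + 0 + 0 (carry in) = 1 → bit 1, carry out 0
  col 10: 0 + 0 + 0 (carry in) = 0 → bit 0, carry out 0
Reading bits MSB→LSB: 01110011011
Strip leading zeros: 1110011011
= 1110011011


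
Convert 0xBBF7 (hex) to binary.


Each hex digit → 4 binary bits:
  B = 1011
  B = 1011
  F = 1111
  7 = 0111
Concatenate: 1011 1011 1111 0111
= 1011101111110111


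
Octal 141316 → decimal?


Positional values:
Position 0: 6 × 8^0 = 6
Position 1: 1 × 8^1 = 8
Position 2: 3 × 8^2 = 192
Position 3: 1 × 8^3 = 512
Position 4: 4 × 8^4 = 16384
Position 5: 1 × 8^5 = 32768
Sum = 6 + 8 + 192 + 512 + 16384 + 32768
= 49870


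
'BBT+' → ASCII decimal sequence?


String: 'BBT+'  (4 characters)
Per-character ASCII lookup:
  'B': uppercase starts at 65: 'B' = 65 + 1 = 66
  'B': uppercase starts at 65: 'B' = 65 + 1 = 66
  'T': uppercase starts at 65: 'T' = 65 + 19 = 84
  '+': special character: '+' = 43
= 66 66 84 43


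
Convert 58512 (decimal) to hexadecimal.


Divide by 16 repeatedly:
58512 ÷ 16 = 3657 remainder 0 (0)
3657 ÷ 16 = 228 remainder 9 (9)
228 ÷ 16 = 14 remainder 4 (4)
14 ÷ 16 = 0 remainder 14 (E)
Reading remainders bottom-up:
= 0xE490


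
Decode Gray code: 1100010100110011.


Gray code: 1100010100110011
MSB stays the same: 1
Each subsequent bit = prev_binary XOR current_gray:
  B[1] = 1 XOR 1 = 0
  B[2] = 0 XOR 0 = 0
  B[3] = 0 XOR 0 = 0
  B[4] = 0 XOR 0 = 0
  B[5] = 0 XOR 1 = 1
  B[6] = 1 XOR 0 = 1
  B[7] = 1 XOR 1 = 0
  B[8] = 0 XOR 0 = 0
  B[9] = 0 XOR 0 = 0
  B[10] = 0 XOR 1 = 1
  B[11] = 1 XOR 1 = 0
  B[12] = 0 XOR 0 = 0
  B[13] = 0 XOR 0 = 0
  B[14] = 0 XOR 1 = 1
  B[15] = 1 XOR 1 = 0
= 1000011000100010 (34338 decimal)


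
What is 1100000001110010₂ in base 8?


Group into 3-bit groups: 001100000001110010
  001 = 1
  100 = 4
  000 = 0
  001 = 1
  110 = 6
  010 = 2
= 0o140162


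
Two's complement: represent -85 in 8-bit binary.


Original: 01010101
Step 1 - Invert all bits: 10101010
Step 2 - Add 1: 10101010 + 1
= 10101011 (represents -85)


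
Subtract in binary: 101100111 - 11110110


Align and subtract column by column (LSB to MSB, borrowing when needed):
  101100111
- 011110110
  ---------
  col 0: (1 - 0 borrow-in) - 0 → 1 - 0 = 1, borrow out 0
  col 1: (1 - 0 borrow-in) - 1 → 1 - 1 = 0, borrow out 0
  col 2: (1 - 0 borrow-in) - 1 → 1 - 1 = 0, borrow out 0
  col 3: (0 - 0 borrow-in) - 0 → 0 - 0 = 0, borrow out 0
  col 4: (0 - 0 borrow-in) - 1 → borrow from next column: (0+2) - 1 = 1, borrow out 1
  col 5: (1 - 1 borrow-in) - 1 → borrow from next column: (0+2) - 1 = 1, borrow out 1
  col 6: (1 - 1 borrow-in) - 1 → borrow from next column: (0+2) - 1 = 1, borrow out 1
  col 7: (0 - 1 borrow-in) - 1 → borrow from next column: (-1+2) - 1 = 0, borrow out 1
  col 8: (1 - 1 borrow-in) - 0 → 0 - 0 = 0, borrow out 0
Reading bits MSB→LSB: 001110001
Strip leading zeros: 1110001
= 1110001


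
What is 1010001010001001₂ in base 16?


Group into 4-bit nibbles: 1010001010001001
  1010 = A
  0010 = 2
  1000 = 8
  1001 = 9
= 0xA289


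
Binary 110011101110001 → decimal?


Positional values:
Bit 0: 1 × 2^0 = 1
Bit 4: 1 × 2^4 = 16
Bit 5: 1 × 2^5 = 32
Bit 6: 1 × 2^6 = 64
Bit 8: 1 × 2^8 = 256
Bit 9: 1 × 2^9 = 512
Bit 10: 1 × 2^10 = 1024
Bit 13: 1 × 2^13 = 8192
Bit 14: 1 × 2^14 = 16384
Sum = 1 + 16 + 32 + 64 + 256 + 512 + 1024 + 8192 + 16384
= 26481


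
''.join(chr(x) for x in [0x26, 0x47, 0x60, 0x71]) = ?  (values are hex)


Codes (hex): 0x26 0x47 0x60 0x71
Per-code ASCII lookup:
  0x26 = 38  (special character) → '&'
  0x47 = 71  (range 65-90: uppercase, 71 - 65 = 6) → 'G'
  0x60 = 96  (special character) → '`'
  0x71 = 113  (range 97-122: lowercase, 113 - 97 = 16) → 'q'
= '&G`q'


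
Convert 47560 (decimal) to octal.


Divide by 8 repeatedly:
47560 ÷ 8 = 5945 remainder 0
5945 ÷ 8 = 743 remainder 1
743 ÷ 8 = 92 remainder 7
92 ÷ 8 = 11 remainder 4
11 ÷ 8 = 1 remainder 3
1 ÷ 8 = 0 remainder 1
Reading remainders bottom-up:
= 0o134710


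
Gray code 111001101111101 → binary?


Gray code: 111001101111101
MSB stays the same: 1
Each subsequent bit = prev_binary XOR current_gray:
  B[1] = 1 XOR 1 = 0
  B[2] = 0 XOR 1 = 1
  B[3] = 1 XOR 0 = 1
  B[4] = 1 XOR 0 = 1
  B[5] = 1 XOR 1 = 0
  B[6] = 0 XOR 1 = 1
  B[7] = 1 XOR 0 = 1
  B[8] = 1 XOR 1 = 0
  B[9] = 0 XOR 1 = 1
  B[10] = 1 XOR 1 = 0
  B[11] = 0 XOR 1 = 1
  B[12] = 1 XOR 1 = 0
  B[13] = 0 XOR 0 = 0
  B[14] = 0 XOR 1 = 1
= 101110110101001 (23977 decimal)


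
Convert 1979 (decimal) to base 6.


Divide by 6 repeatedly:
1979 ÷ 6 = 329 remainder 5
329 ÷ 6 = 54 remainder 5
54 ÷ 6 = 9 remainder 0
9 ÷ 6 = 1 remainder 3
1 ÷ 6 = 0 remainder 1
Reading remainders bottom-up:
= 13055


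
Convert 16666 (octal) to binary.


Each octal digit → 3 binary bits:
  1 = 001
  6 = 110
  6 = 110
  6 = 110
  6 = 110
Concatenate: 001 110 110 110 110
= 001110110110110


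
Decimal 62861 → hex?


Divide by 16 repeatedly:
62861 ÷ 16 = 3928 remainder 13 (D)
3928 ÷ 16 = 245 remainder 8 (8)
245 ÷ 16 = 15 remainder 5 (5)
15 ÷ 16 = 0 remainder 15 (F)
Reading remainders bottom-up:
= 0xF58D


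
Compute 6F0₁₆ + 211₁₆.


Align and add column by column (LSB to MSB, each column mod 16 with carry):
  06F0
+ 0211
  ----
  col 0: 0(0) + 1(1) + 0 (carry in) = 1 → 1(1), carry out 0
  col 1: F(15) + 1(1) + 0 (carry in) = 16 → 0(0), carry out 1
  col 2: 6(6) + 2(2) + 1 (carry in) = 9 → 9(9), carry out 0
  col 3: 0(0) + 0(0) + 0 (carry in) = 0 → 0(0), carry out 0
Reading digits MSB→LSB: 0901
Strip leading zeros: 901
= 0x901


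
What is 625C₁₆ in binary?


Each hex digit → 4 binary bits:
  6 = 0110
  2 = 0010
  5 = 0101
  C = 1100
Concatenate: 0110 0010 0101 1100
= 0110001001011100


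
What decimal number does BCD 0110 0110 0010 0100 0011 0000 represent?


Each 4-bit group → digit:
  0110 → 6
  0110 → 6
  0010 → 2
  0100 → 4
  0011 → 3
  0000 → 0
= 662430


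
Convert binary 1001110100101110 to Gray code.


Binary: 1001110100101110
Gray code: G = B XOR (B >> 1)
B >> 1 = 0100111010010111
1001110100101110 XOR 0100111010010111:
  1 XOR 0 = 1
  0 XOR 1 = 1
  0 XOR 0 = 0
  1 XOR 0 = 1
  1 XOR 1 = 0
  1 XOR 1 = 0
  0 XOR 1 = 1
  1 XOR 0 = 1
  0 XOR 1 = 1
  0 XOR 0 = 0
  1 XOR 0 = 1
  0 XOR 1 = 1
  1 XOR 0 = 1
  1 XOR 1 = 0
  1 XOR 1 = 0
  0 XOR 1 = 1
= 1101001110111001


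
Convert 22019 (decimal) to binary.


Divide by 2 repeatedly:
22019 ÷ 2 = 11009 remainder 1
11009 ÷ 2 = 5504 remainder 1
5504 ÷ 2 = 2752 remainder 0
2752 ÷ 2 = 1376 remainder 0
1376 ÷ 2 = 688 remainder 0
688 ÷ 2 = 344 remainder 0
344 ÷ 2 = 172 remainder 0
172 ÷ 2 = 86 remainder 0
86 ÷ 2 = 43 remainder 0
43 ÷ 2 = 21 remainder 1
21 ÷ 2 = 10 remainder 1
10 ÷ 2 = 5 remainder 0
5 ÷ 2 = 2 remainder 1
2 ÷ 2 = 1 remainder 0
1 ÷ 2 = 0 remainder 1
Reading remainders bottom-up:
= 101011000000011


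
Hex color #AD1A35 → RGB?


Hex: #AD1A35
R = AD₁₆ = 173
G = 1A₁₆ = 26
B = 35₁₆ = 53
= RGB(173, 26, 53)


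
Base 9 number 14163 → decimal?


Positional values (base 9):
  3 × 9^0 = 3 × 1 = 3
  6 × 9^1 = 6 × 9 = 54
  1 × 9^2 = 1 × 81 = 81
  4 × 9^3 = 4 × 729 = 2916
  1 × 9^4 = 1 × 6561 = 6561
Sum = 3 + 54 + 81 + 2916 + 6561
= 9615


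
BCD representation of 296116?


Each digit → 4-bit binary:
  2 → 0010
  9 → 1001
  6 → 0110
  1 → 0001
  1 → 0001
  6 → 0110
= 0010 1001 0110 0001 0001 0110


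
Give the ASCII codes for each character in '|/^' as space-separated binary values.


String: '|/^'  (3 characters)
Per-character ASCII lookup:
  '|': special character: '|' = 124 → 1111100
  '/': special character: '/' = 47 → 101111
  '^': special character: '^' = 94 → 1011110
= 1111100 101111 1011110


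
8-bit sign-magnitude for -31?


Sign bit: 1 (negative)
Magnitude: 31 = 0011111
= 10011111


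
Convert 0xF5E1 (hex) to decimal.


Positional values:
Position 0: 1 × 16^0 = 1 × 1 = 1
Position 1: E × 16^1 = 14 × 16 = 224
Position 2: 5 × 16^2 = 5 × 256 = 1280
Position 3: F × 16^3 = 15 × 4096 = 61440
Sum = 1 + 224 + 1280 + 61440
= 62945


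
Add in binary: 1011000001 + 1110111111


Align and add column by column (LSB to MSB, carry propagating):
  01011000001
+ 01110111111
  -----------
  col 0: 1 + 1 + 0 (carry in) = 2 → bit 0, carry out 1
  col 1: 0 + 1 + 1 (carry in) = 2 → bit 0, carry out 1
  col 2: 0 + 1 + 1 (carry in) = 2 → bit 0, carry out 1
  col 3: 0 + 1 + 1 (carry in) = 2 → bit 0, carry out 1
  col 4: 0 + 1 + 1 (carry in) = 2 → bit 0, carry out 1
  col 5: 0 + 1 + 1 (carry in) = 2 → bit 0, carry out 1
  col 6: 1 + 0 + 1 (carry in) = 2 → bit 0, carry out 1
  col 7: 1 + 1 + 1 (carry in) = 3 → bit 1, carry out 1
  col 8: 0 + 1 + 1 (carry in) = 2 → bit 0, carry out 1
  col 9: 1 + 1 + 1 (carry in) = 3 → bit 1, carry out 1
  col 10: 0 + 0 + 1 (carry in) = 1 → bit 1, carry out 0
Reading bits MSB→LSB: 11010000000
Strip leading zeros: 11010000000
= 11010000000


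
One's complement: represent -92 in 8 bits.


Original: 01011100
Invert all bits:
  bit 0: 0 → 1
  bit 1: 1 → 0
  bit 2: 0 → 1
  bit 3: 1 → 0
  bit 4: 1 → 0
  bit 5: 1 → 0
  bit 6: 0 → 1
  bit 7: 0 → 1
= 10100011


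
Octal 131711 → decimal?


Positional values:
Position 0: 1 × 8^0 = 1
Position 1: 1 × 8^1 = 8
Position 2: 7 × 8^2 = 448
Position 3: 1 × 8^3 = 512
Position 4: 3 × 8^4 = 12288
Position 5: 1 × 8^5 = 32768
Sum = 1 + 8 + 448 + 512 + 12288 + 32768
= 46025


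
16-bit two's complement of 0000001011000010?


Original: 0000001011000010
Step 1 - Invert all bits: 1111110100111101
Step 2 - Add 1: 1111110100111101 + 1
= 1111110100111110 (represents -706)


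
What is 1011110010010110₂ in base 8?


Group into 3-bit groups: 001011110010010110
  001 = 1
  011 = 3
  110 = 6
  010 = 2
  010 = 2
  110 = 6
= 0o136226


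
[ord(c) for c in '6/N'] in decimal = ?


String: '6/N'  (3 characters)
Per-character ASCII lookup:
  '6': digits start at 48: '6' = 48 + 6 = 54
  '/': special character: '/' = 47
  'N': uppercase starts at 65: 'N' = 65 + 13 = 78
= 54 47 78


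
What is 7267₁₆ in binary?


Each hex digit → 4 binary bits:
  7 = 0111
  2 = 0010
  6 = 0110
  7 = 0111
Concatenate: 0111 0010 0110 0111
= 0111001001100111


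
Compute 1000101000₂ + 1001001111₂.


Align and add column by column (LSB to MSB, carry propagating):
  01000101000
+ 01001001111
  -----------
  col 0: 0 + 1 + 0 (carry in) = 1 → bit 1, carry out 0
  col 1: 0 + 1 + 0 (carry in) = 1 → bit 1, carry out 0
  col 2: 0 + 1 + 0 (carry in) = 1 → bit 1, carry out 0
  col 3: 1 + 1 + 0 (carry in) = 2 → bit 0, carry out 1
  col 4: 0 + 0 + 1 (carry in) = 1 → bit 1, carry out 0
  col 5: 1 + 0 + 0 (carry in) = 1 → bit 1, carry out 0
  col 6: 0 + 1 + 0 (carry in) = 1 → bit 1, carry out 0
  col 7: 0 + 0 + 0 (carry in) = 0 → bit 0, carry out 0
  col 8: 0 + 0 + 0 (carry in) = 0 → bit 0, carry out 0
  col 9: 1 + 1 + 0 (carry in) = 2 → bit 0, carry out 1
  col 10: 0 + 0 + 1 (carry in) = 1 → bit 1, carry out 0
Reading bits MSB→LSB: 10001110111
Strip leading zeros: 10001110111
= 10001110111


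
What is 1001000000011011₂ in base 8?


Group into 3-bit groups: 001001000000011011
  001 = 1
  001 = 1
  000 = 0
  000 = 0
  011 = 3
  011 = 3
= 0o110033


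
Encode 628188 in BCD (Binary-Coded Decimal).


Each digit → 4-bit binary:
  6 → 0110
  2 → 0010
  8 → 1000
  1 → 0001
  8 → 1000
  8 → 1000
= 0110 0010 1000 0001 1000 1000


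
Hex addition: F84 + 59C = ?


Align and add column by column (LSB to MSB, each column mod 16 with carry):
  0F84
+ 059C
  ----
  col 0: 4(4) + C(12) + 0 (carry in) = 16 → 0(0), carry out 1
  col 1: 8(8) + 9(9) + 1 (carry in) = 18 → 2(2), carry out 1
  col 2: F(15) + 5(5) + 1 (carry in) = 21 → 5(5), carry out 1
  col 3: 0(0) + 0(0) + 1 (carry in) = 1 → 1(1), carry out 0
Reading digits MSB→LSB: 1520
Strip leading zeros: 1520
= 0x1520


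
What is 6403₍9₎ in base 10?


Positional values (base 9):
  3 × 9^0 = 3 × 1 = 3
  0 × 9^1 = 0 × 9 = 0
  4 × 9^2 = 4 × 81 = 324
  6 × 9^3 = 6 × 729 = 4374
Sum = 3 + 0 + 324 + 4374
= 4701


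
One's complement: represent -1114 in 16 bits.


Original: 0000010001011010
Invert all bits:
  bit 0: 0 → 1
  bit 1: 0 → 1
  bit 2: 0 → 1
  bit 3: 0 → 1
  bit 4: 0 → 1
  bit 5: 1 → 0
  bit 6: 0 → 1
  bit 7: 0 → 1
  bit 8: 0 → 1
  bit 9: 1 → 0
  bit 10: 0 → 1
  bit 11: 1 → 0
  bit 12: 1 → 0
  bit 13: 0 → 1
  bit 14: 1 → 0
  bit 15: 0 → 1
= 1111101110100101


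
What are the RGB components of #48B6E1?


Hex: #48B6E1
R = 48₁₆ = 72
G = B6₁₆ = 182
B = E1₁₆ = 225
= RGB(72, 182, 225)


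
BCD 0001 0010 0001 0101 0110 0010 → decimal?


Each 4-bit group → digit:
  0001 → 1
  0010 → 2
  0001 → 1
  0101 → 5
  0110 → 6
  0010 → 2
= 121562


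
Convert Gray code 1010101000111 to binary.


Gray code: 1010101000111
MSB stays the same: 1
Each subsequent bit = prev_binary XOR current_gray:
  B[1] = 1 XOR 0 = 1
  B[2] = 1 XOR 1 = 0
  B[3] = 0 XOR 0 = 0
  B[4] = 0 XOR 1 = 1
  B[5] = 1 XOR 0 = 1
  B[6] = 1 XOR 1 = 0
  B[7] = 0 XOR 0 = 0
  B[8] = 0 XOR 0 = 0
  B[9] = 0 XOR 0 = 0
  B[10] = 0 XOR 1 = 1
  B[11] = 1 XOR 1 = 0
  B[12] = 0 XOR 1 = 1
= 1100110000101 (6533 decimal)


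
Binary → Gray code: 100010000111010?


Binary: 100010000111010
Gray code: G = B XOR (B >> 1)
B >> 1 = 010001000011101
100010000111010 XOR 010001000011101:
  1 XOR 0 = 1
  0 XOR 1 = 1
  0 XOR 0 = 0
  0 XOR 0 = 0
  1 XOR 0 = 1
  0 XOR 1 = 1
  0 XOR 0 = 0
  0 XOR 0 = 0
  0 XOR 0 = 0
  1 XOR 0 = 1
  1 XOR 1 = 0
  1 XOR 1 = 0
  0 XOR 1 = 1
  1 XOR 0 = 1
  0 XOR 1 = 1
= 110011000100111


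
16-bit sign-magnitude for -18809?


Sign bit: 1 (negative)
Magnitude: 18809 = 100100101111001
= 1100100101111001


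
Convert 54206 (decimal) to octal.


Divide by 8 repeatedly:
54206 ÷ 8 = 6775 remainder 6
6775 ÷ 8 = 846 remainder 7
846 ÷ 8 = 105 remainder 6
105 ÷ 8 = 13 remainder 1
13 ÷ 8 = 1 remainder 5
1 ÷ 8 = 0 remainder 1
Reading remainders bottom-up:
= 0o151676


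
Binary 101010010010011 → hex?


Group into 4-bit nibbles: 0101010010010011
  0101 = 5
  0100 = 4
  1001 = 9
  0011 = 3
= 0x5493


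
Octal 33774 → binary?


Each octal digit → 3 binary bits:
  3 = 011
  3 = 011
  7 = 111
  7 = 111
  4 = 100
Concatenate: 011 011 111 111 100
= 011011111111100


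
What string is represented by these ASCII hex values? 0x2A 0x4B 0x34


Codes (hex): 0x2A 0x4B 0x34
Per-code ASCII lookup:
  0x2A = 42  (special character) → '*'
  0x4B = 75  (range 65-90: uppercase, 75 - 65 = 10) → 'K'
  0x34 = 52  (range 48-57: digits, 52 - 48 = 4) → '4'
= '*K4'


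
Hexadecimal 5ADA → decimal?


Positional values:
Position 0: A × 16^0 = 10 × 1 = 10
Position 1: D × 16^1 = 13 × 16 = 208
Position 2: A × 16^2 = 10 × 256 = 2560
Position 3: 5 × 16^3 = 5 × 4096 = 20480
Sum = 10 + 208 + 2560 + 20480
= 23258


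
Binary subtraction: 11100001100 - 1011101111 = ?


Align and subtract column by column (LSB to MSB, borrowing when needed):
  11100001100
- 01011101111
  -----------
  col 0: (0 - 0 borrow-in) - 1 → borrow from next column: (0+2) - 1 = 1, borrow out 1
  col 1: (0 - 1 borrow-in) - 1 → borrow from next column: (-1+2) - 1 = 0, borrow out 1
  col 2: (1 - 1 borrow-in) - 1 → borrow from next column: (0+2) - 1 = 1, borrow out 1
  col 3: (1 - 1 borrow-in) - 1 → borrow from next column: (0+2) - 1 = 1, borrow out 1
  col 4: (0 - 1 borrow-in) - 0 → borrow from next column: (-1+2) - 0 = 1, borrow out 1
  col 5: (0 - 1 borrow-in) - 1 → borrow from next column: (-1+2) - 1 = 0, borrow out 1
  col 6: (0 - 1 borrow-in) - 1 → borrow from next column: (-1+2) - 1 = 0, borrow out 1
  col 7: (0 - 1 borrow-in) - 1 → borrow from next column: (-1+2) - 1 = 0, borrow out 1
  col 8: (1 - 1 borrow-in) - 0 → 0 - 0 = 0, borrow out 0
  col 9: (1 - 0 borrow-in) - 1 → 1 - 1 = 0, borrow out 0
  col 10: (1 - 0 borrow-in) - 0 → 1 - 0 = 1, borrow out 0
Reading bits MSB→LSB: 10000011101
Strip leading zeros: 10000011101
= 10000011101


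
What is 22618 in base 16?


Divide by 16 repeatedly:
22618 ÷ 16 = 1413 remainder 10 (A)
1413 ÷ 16 = 88 remainder 5 (5)
88 ÷ 16 = 5 remainder 8 (8)
5 ÷ 16 = 0 remainder 5 (5)
Reading remainders bottom-up:
= 0x585A


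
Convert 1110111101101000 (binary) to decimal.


Positional values:
Bit 3: 1 × 2^3 = 8
Bit 5: 1 × 2^5 = 32
Bit 6: 1 × 2^6 = 64
Bit 8: 1 × 2^8 = 256
Bit 9: 1 × 2^9 = 512
Bit 10: 1 × 2^10 = 1024
Bit 11: 1 × 2^11 = 2048
Bit 13: 1 × 2^13 = 8192
Bit 14: 1 × 2^14 = 16384
Bit 15: 1 × 2^15 = 32768
Sum = 8 + 32 + 64 + 256 + 512 + 1024 + 2048 + 8192 + 16384 + 32768
= 61288


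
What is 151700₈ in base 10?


Positional values:
Position 0: 0 × 8^0 = 0
Position 1: 0 × 8^1 = 0
Position 2: 7 × 8^2 = 448
Position 3: 1 × 8^3 = 512
Position 4: 5 × 8^4 = 20480
Position 5: 1 × 8^5 = 32768
Sum = 0 + 0 + 448 + 512 + 20480 + 32768
= 54208


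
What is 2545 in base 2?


Divide by 2 repeatedly:
2545 ÷ 2 = 1272 remainder 1
1272 ÷ 2 = 636 remainder 0
636 ÷ 2 = 318 remainder 0
318 ÷ 2 = 159 remainder 0
159 ÷ 2 = 79 remainder 1
79 ÷ 2 = 39 remainder 1
39 ÷ 2 = 19 remainder 1
19 ÷ 2 = 9 remainder 1
9 ÷ 2 = 4 remainder 1
4 ÷ 2 = 2 remainder 0
2 ÷ 2 = 1 remainder 0
1 ÷ 2 = 0 remainder 1
Reading remainders bottom-up:
= 100111110001


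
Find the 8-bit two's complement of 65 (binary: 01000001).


Original: 01000001
Step 1 - Invert all bits: 10111110
Step 2 - Add 1: 10111110 + 1
= 10111111 (represents -65)


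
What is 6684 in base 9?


Divide by 9 repeatedly:
6684 ÷ 9 = 742 remainder 6
742 ÷ 9 = 82 remainder 4
82 ÷ 9 = 9 remainder 1
9 ÷ 9 = 1 remainder 0
1 ÷ 9 = 0 remainder 1
Reading remainders bottom-up:
= 10146


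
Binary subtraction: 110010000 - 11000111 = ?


Align and subtract column by column (LSB to MSB, borrowing when needed):
  110010000
- 011000111
  ---------
  col 0: (0 - 0 borrow-in) - 1 → borrow from next column: (0+2) - 1 = 1, borrow out 1
  col 1: (0 - 1 borrow-in) - 1 → borrow from next column: (-1+2) - 1 = 0, borrow out 1
  col 2: (0 - 1 borrow-in) - 1 → borrow from next column: (-1+2) - 1 = 0, borrow out 1
  col 3: (0 - 1 borrow-in) - 0 → borrow from next column: (-1+2) - 0 = 1, borrow out 1
  col 4: (1 - 1 borrow-in) - 0 → 0 - 0 = 0, borrow out 0
  col 5: (0 - 0 borrow-in) - 0 → 0 - 0 = 0, borrow out 0
  col 6: (0 - 0 borrow-in) - 1 → borrow from next column: (0+2) - 1 = 1, borrow out 1
  col 7: (1 - 1 borrow-in) - 1 → borrow from next column: (0+2) - 1 = 1, borrow out 1
  col 8: (1 - 1 borrow-in) - 0 → 0 - 0 = 0, borrow out 0
Reading bits MSB→LSB: 011001001
Strip leading zeros: 11001001
= 11001001


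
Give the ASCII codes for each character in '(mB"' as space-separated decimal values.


String: '(mB"'  (4 characters)
Per-character ASCII lookup:
  '(': special character: '(' = 40
  'm': lowercase starts at 97: 'm' = 97 + 12 = 109
  'B': uppercase starts at 65: 'B' = 65 + 1 = 66
  '"': special character: '"' = 34
= 40 109 66 34


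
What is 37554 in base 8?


Divide by 8 repeatedly:
37554 ÷ 8 = 4694 remainder 2
4694 ÷ 8 = 586 remainder 6
586 ÷ 8 = 73 remainder 2
73 ÷ 8 = 9 remainder 1
9 ÷ 8 = 1 remainder 1
1 ÷ 8 = 0 remainder 1
Reading remainders bottom-up:
= 0o111262


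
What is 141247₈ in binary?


Each octal digit → 3 binary bits:
  1 = 001
  4 = 100
  1 = 001
  2 = 010
  4 = 100
  7 = 111
Concatenate: 001 100 001 010 100 111
= 001100001010100111


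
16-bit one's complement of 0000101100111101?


Original: 0000101100111101
Invert all bits:
  bit 0: 0 → 1
  bit 1: 0 → 1
  bit 2: 0 → 1
  bit 3: 0 → 1
  bit 4: 1 → 0
  bit 5: 0 → 1
  bit 6: 1 → 0
  bit 7: 1 → 0
  bit 8: 0 → 1
  bit 9: 0 → 1
  bit 10: 1 → 0
  bit 11: 1 → 0
  bit 12: 1 → 0
  bit 13: 1 → 0
  bit 14: 0 → 1
  bit 15: 1 → 0
= 1111010011000010


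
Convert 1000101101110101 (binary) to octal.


Group into 3-bit groups: 001000101101110101
  001 = 1
  000 = 0
  101 = 5
  101 = 5
  110 = 6
  101 = 5
= 0o105565


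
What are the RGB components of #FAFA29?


Hex: #FAFA29
R = FA₁₆ = 250
G = FA₁₆ = 250
B = 29₁₆ = 41
= RGB(250, 250, 41)


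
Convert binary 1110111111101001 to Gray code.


Binary: 1110111111101001
Gray code: G = B XOR (B >> 1)
B >> 1 = 0111011111110100
1110111111101001 XOR 0111011111110100:
  1 XOR 0 = 1
  1 XOR 1 = 0
  1 XOR 1 = 0
  0 XOR 1 = 1
  1 XOR 0 = 1
  1 XOR 1 = 0
  1 XOR 1 = 0
  1 XOR 1 = 0
  1 XOR 1 = 0
  1 XOR 1 = 0
  1 XOR 1 = 0
  0 XOR 1 = 1
  1 XOR 0 = 1
  0 XOR 1 = 1
  0 XOR 0 = 0
  1 XOR 0 = 1
= 1001100000011101


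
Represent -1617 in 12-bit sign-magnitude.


Sign bit: 1 (negative)
Magnitude: 1617 = 11001010001
= 111001010001


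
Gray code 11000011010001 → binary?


Gray code: 11000011010001
MSB stays the same: 1
Each subsequent bit = prev_binary XOR current_gray:
  B[1] = 1 XOR 1 = 0
  B[2] = 0 XOR 0 = 0
  B[3] = 0 XOR 0 = 0
  B[4] = 0 XOR 0 = 0
  B[5] = 0 XOR 0 = 0
  B[6] = 0 XOR 1 = 1
  B[7] = 1 XOR 1 = 0
  B[8] = 0 XOR 0 = 0
  B[9] = 0 XOR 1 = 1
  B[10] = 1 XOR 0 = 1
  B[11] = 1 XOR 0 = 1
  B[12] = 1 XOR 0 = 1
  B[13] = 1 XOR 1 = 0
= 10000010011110 (8350 decimal)


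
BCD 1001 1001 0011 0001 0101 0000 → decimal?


Each 4-bit group → digit:
  1001 → 9
  1001 → 9
  0011 → 3
  0001 → 1
  0101 → 5
  0000 → 0
= 993150


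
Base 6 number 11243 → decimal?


Positional values (base 6):
  3 × 6^0 = 3 × 1 = 3
  4 × 6^1 = 4 × 6 = 24
  2 × 6^2 = 2 × 36 = 72
  1 × 6^3 = 1 × 216 = 216
  1 × 6^4 = 1 × 1296 = 1296
Sum = 3 + 24 + 72 + 216 + 1296
= 1611


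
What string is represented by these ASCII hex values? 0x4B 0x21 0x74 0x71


Codes (hex): 0x4B 0x21 0x74 0x71
Per-code ASCII lookup:
  0x4B = 75  (range 65-90: uppercase, 75 - 65 = 10) → 'K'
  0x21 = 33  (special character) → '!'
  0x74 = 116  (range 97-122: lowercase, 116 - 97 = 19) → 't'
  0x71 = 113  (range 97-122: lowercase, 113 - 97 = 16) → 'q'
= 'K!tq'


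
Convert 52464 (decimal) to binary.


Divide by 2 repeatedly:
52464 ÷ 2 = 26232 remainder 0
26232 ÷ 2 = 13116 remainder 0
13116 ÷ 2 = 6558 remainder 0
6558 ÷ 2 = 3279 remainder 0
3279 ÷ 2 = 1639 remainder 1
1639 ÷ 2 = 819 remainder 1
819 ÷ 2 = 409 remainder 1
409 ÷ 2 = 204 remainder 1
204 ÷ 2 = 102 remainder 0
102 ÷ 2 = 51 remainder 0
51 ÷ 2 = 25 remainder 1
25 ÷ 2 = 12 remainder 1
12 ÷ 2 = 6 remainder 0
6 ÷ 2 = 3 remainder 0
3 ÷ 2 = 1 remainder 1
1 ÷ 2 = 0 remainder 1
Reading remainders bottom-up:
= 1100110011110000


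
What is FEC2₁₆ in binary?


Each hex digit → 4 binary bits:
  F = 1111
  E = 1110
  C = 1100
  2 = 0010
Concatenate: 1111 1110 1100 0010
= 1111111011000010


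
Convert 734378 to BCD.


Each digit → 4-bit binary:
  7 → 0111
  3 → 0011
  4 → 0100
  3 → 0011
  7 → 0111
  8 → 1000
= 0111 0011 0100 0011 0111 1000


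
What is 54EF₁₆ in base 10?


Positional values:
Position 0: F × 16^0 = 15 × 1 = 15
Position 1: E × 16^1 = 14 × 16 = 224
Position 2: 4 × 16^2 = 4 × 256 = 1024
Position 3: 5 × 16^3 = 5 × 4096 = 20480
Sum = 15 + 224 + 1024 + 20480
= 21743


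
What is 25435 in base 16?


Divide by 16 repeatedly:
25435 ÷ 16 = 1589 remainder 11 (B)
1589 ÷ 16 = 99 remainder 5 (5)
99 ÷ 16 = 6 remainder 3 (3)
6 ÷ 16 = 0 remainder 6 (6)
Reading remainders bottom-up:
= 0x635B


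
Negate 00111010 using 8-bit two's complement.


Original: 00111010
Step 1 - Invert all bits: 11000101
Step 2 - Add 1: 11000101 + 1
= 11000110 (represents -58)


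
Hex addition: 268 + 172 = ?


Align and add column by column (LSB to MSB, each column mod 16 with carry):
  0268
+ 0172
  ----
  col 0: 8(8) + 2(2) + 0 (carry in) = 10 → A(10), carry out 0
  col 1: 6(6) + 7(7) + 0 (carry in) = 13 → D(13), carry out 0
  col 2: 2(2) + 1(1) + 0 (carry in) = 3 → 3(3), carry out 0
  col 3: 0(0) + 0(0) + 0 (carry in) = 0 → 0(0), carry out 0
Reading digits MSB→LSB: 03DA
Strip leading zeros: 3DA
= 0x3DA


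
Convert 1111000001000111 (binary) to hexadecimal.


Group into 4-bit nibbles: 1111000001000111
  1111 = F
  0000 = 0
  0100 = 4
  0111 = 7
= 0xF047


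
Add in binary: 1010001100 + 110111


Align and add column by column (LSB to MSB, carry propagating):
  01010001100
+ 00000110111
  -----------
  col 0: 0 + 1 + 0 (carry in) = 1 → bit 1, carry out 0
  col 1: 0 + 1 + 0 (carry in) = 1 → bit 1, carry out 0
  col 2: 1 + 1 + 0 (carry in) = 2 → bit 0, carry out 1
  col 3: 1 + 0 + 1 (carry in) = 2 → bit 0, carry out 1
  col 4: 0 + 1 + 1 (carry in) = 2 → bit 0, carry out 1
  col 5: 0 + 1 + 1 (carry in) = 2 → bit 0, carry out 1
  col 6: 0 + 0 + 1 (carry in) = 1 → bit 1, carry out 0
  col 7: 1 + 0 + 0 (carry in) = 1 → bit 1, carry out 0
  col 8: 0 + 0 + 0 (carry in) = 0 → bit 0, carry out 0
  col 9: 1 + 0 + 0 (carry in) = 1 → bit 1, carry out 0
  col 10: 0 + 0 + 0 (carry in) = 0 → bit 0, carry out 0
Reading bits MSB→LSB: 01011000011
Strip leading zeros: 1011000011
= 1011000011


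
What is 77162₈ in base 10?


Positional values:
Position 0: 2 × 8^0 = 2
Position 1: 6 × 8^1 = 48
Position 2: 1 × 8^2 = 64
Position 3: 7 × 8^3 = 3584
Position 4: 7 × 8^4 = 28672
Sum = 2 + 48 + 64 + 3584 + 28672
= 32370


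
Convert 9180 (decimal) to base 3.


Divide by 3 repeatedly:
9180 ÷ 3 = 3060 remainder 0
3060 ÷ 3 = 1020 remainder 0
1020 ÷ 3 = 340 remainder 0
340 ÷ 3 = 113 remainder 1
113 ÷ 3 = 37 remainder 2
37 ÷ 3 = 12 remainder 1
12 ÷ 3 = 4 remainder 0
4 ÷ 3 = 1 remainder 1
1 ÷ 3 = 0 remainder 1
Reading remainders bottom-up:
= 110121000


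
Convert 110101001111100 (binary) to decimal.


Positional values:
Bit 2: 1 × 2^2 = 4
Bit 3: 1 × 2^3 = 8
Bit 4: 1 × 2^4 = 16
Bit 5: 1 × 2^5 = 32
Bit 6: 1 × 2^6 = 64
Bit 9: 1 × 2^9 = 512
Bit 11: 1 × 2^11 = 2048
Bit 13: 1 × 2^13 = 8192
Bit 14: 1 × 2^14 = 16384
Sum = 4 + 8 + 16 + 32 + 64 + 512 + 2048 + 8192 + 16384
= 27260


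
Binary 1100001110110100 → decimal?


Positional values:
Bit 2: 1 × 2^2 = 4
Bit 4: 1 × 2^4 = 16
Bit 5: 1 × 2^5 = 32
Bit 7: 1 × 2^7 = 128
Bit 8: 1 × 2^8 = 256
Bit 9: 1 × 2^9 = 512
Bit 14: 1 × 2^14 = 16384
Bit 15: 1 × 2^15 = 32768
Sum = 4 + 16 + 32 + 128 + 256 + 512 + 16384 + 32768
= 50100


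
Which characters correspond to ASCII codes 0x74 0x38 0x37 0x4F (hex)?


Codes (hex): 0x74 0x38 0x37 0x4F
Per-code ASCII lookup:
  0x74 = 116  (range 97-122: lowercase, 116 - 97 = 19) → 't'
  0x38 = 56  (range 48-57: digits, 56 - 48 = 8) → '8'
  0x37 = 55  (range 48-57: digits, 55 - 48 = 7) → '7'
  0x4F = 79  (range 65-90: uppercase, 79 - 65 = 14) → 'O'
= 't87O'


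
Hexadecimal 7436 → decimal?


Positional values:
Position 0: 6 × 16^0 = 6 × 1 = 6
Position 1: 3 × 16^1 = 3 × 16 = 48
Position 2: 4 × 16^2 = 4 × 256 = 1024
Position 3: 7 × 16^3 = 7 × 4096 = 28672
Sum = 6 + 48 + 1024 + 28672
= 29750


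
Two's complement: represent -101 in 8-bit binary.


Original: 01100101
Step 1 - Invert all bits: 10011010
Step 2 - Add 1: 10011010 + 1
= 10011011 (represents -101)


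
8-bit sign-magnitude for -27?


Sign bit: 1 (negative)
Magnitude: 27 = 0011011
= 10011011


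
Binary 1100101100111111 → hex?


Group into 4-bit nibbles: 1100101100111111
  1100 = C
  1011 = B
  0011 = 3
  1111 = F
= 0xCB3F
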